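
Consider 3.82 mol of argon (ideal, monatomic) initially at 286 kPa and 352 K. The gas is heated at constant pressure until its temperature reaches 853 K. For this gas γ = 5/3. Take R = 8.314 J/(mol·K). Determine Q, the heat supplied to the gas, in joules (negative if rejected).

V₁ = nRT₁/P₁ = 3.82×8.314×352/286 = 39.1 L.
Isobaric: P stays 286 kPa; V/T = const ⇒ T₂ = 853 K, V₂ = 94.7 L.
W = PΔV = 286×(94.7−39.1) kPa·L = 15900 J.
ΔU = nCvΔT = 3.82×12.5×(853−352) = 23900 J.
Q = ΔU + W = nCpΔT = 39800 J.

39800 J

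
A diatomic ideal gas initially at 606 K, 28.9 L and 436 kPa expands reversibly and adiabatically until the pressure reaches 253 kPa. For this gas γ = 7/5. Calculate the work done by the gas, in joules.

4540 J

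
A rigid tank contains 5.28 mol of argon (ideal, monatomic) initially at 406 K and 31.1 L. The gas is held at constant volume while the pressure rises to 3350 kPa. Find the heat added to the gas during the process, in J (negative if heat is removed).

P₁ = nRT₁/V₁ = 5.28×8.314×406/31.1 = 573 kPa.
Isochoric: V stays 31.1 L; P/T = const ⇒ T₂ = 2370 K, P₂ = 3350 kPa.
W = 0 (no volume change).
ΔU = nCvΔT = 5.28×12.5×(2370−406) = 130000 J.
Q = ΔU = 130000 J.

130000 J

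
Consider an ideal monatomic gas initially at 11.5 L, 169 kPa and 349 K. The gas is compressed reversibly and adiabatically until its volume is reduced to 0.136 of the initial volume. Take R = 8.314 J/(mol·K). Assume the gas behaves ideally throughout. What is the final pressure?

4700 kPa

Adiabatic: TV^(γ−1) = const ⇒ T₂ = 349×(7.35)^0.667 = 1320 K; PV^γ = const ⇒ P₂ = 4700 kPa.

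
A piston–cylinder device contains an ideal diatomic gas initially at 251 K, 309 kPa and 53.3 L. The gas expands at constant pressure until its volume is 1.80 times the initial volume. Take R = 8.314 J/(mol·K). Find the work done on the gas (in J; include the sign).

-13200 J

n = P₁V₁/(RT₁) = 309×53.3/(8.314×251) = 7.89 mol.
Isobaric: P stays 309 kPa; V/T = const ⇒ T₂ = 452 K, V₂ = 95.9 L.
W = PΔV = 309×(95.9−53.3) kPa·L = 13200 J.
Work done on the gas = −W_by = -13200 J.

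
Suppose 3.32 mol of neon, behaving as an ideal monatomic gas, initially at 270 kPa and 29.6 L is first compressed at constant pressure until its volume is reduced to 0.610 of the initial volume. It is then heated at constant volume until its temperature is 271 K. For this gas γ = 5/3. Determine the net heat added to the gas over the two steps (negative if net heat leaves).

T₁ = P₁V₁/(nR) = 270×29.6/(3.32×8.314) = 290 K.
Step 1 — Isobaric: P stays 270 kPa; V/T = const ⇒ T₂ = 177 K, V₂ = 18.1 L.
W = PΔV = 270×(18.1−29.6) kPa·L = -3120 J.
ΔU = nCvΔT = 3.32×12.5×(177−290) = -4680 J.
Q = ΔU + W = nCpΔT = -7790 J.
State after step 1: P = 270 kPa, V = 18.1 L, T = 177 K.
Step 2 — Isochoric: V stays 18.1 L; P/T = const ⇒ T₂ = 271 K, P₂ = 414 kPa.
W = 0 (no volume change).
ΔU = nCvΔT = 3.32×12.5×(271−177) = 3910 J.
Q = ΔU = 3910 J.
Net over both steps: W = -3120 J, Q = -3880 J, ΔU = -768 J.

-3880 J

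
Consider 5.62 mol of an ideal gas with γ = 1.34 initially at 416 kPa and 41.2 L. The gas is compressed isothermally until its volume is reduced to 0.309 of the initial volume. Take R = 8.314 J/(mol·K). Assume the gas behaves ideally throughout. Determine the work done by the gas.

T₁ = P₁V₁/(nR) = 416×41.2/(5.62×8.314) = 367 K.
Isothermal: T stays 367 K; PV = const ⇒ V₂ = 12.7 L, P₂ = 1350 kPa.
W = nRT ln(V₂/V₁) = 5.62×8.314×367×ln(0.309) = -20100 J.

-20100 J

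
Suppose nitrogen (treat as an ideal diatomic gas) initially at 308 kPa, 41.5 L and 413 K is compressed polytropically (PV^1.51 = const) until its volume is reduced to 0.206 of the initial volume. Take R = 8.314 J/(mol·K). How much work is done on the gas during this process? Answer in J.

31000 J

n = P₁V₁/(RT₁) = 308×41.5/(8.314×413) = 3.72 mol.
Polytropic n=1.51: T₂ = T₁(V₁/V₂)^(n−1) = 413×(4.85)^0.51 = 924 K; P₂ = P₁(V₁/V₂)^n = 3350 kPa.
W = (P₁V₁−P₂V₂)/(n−1) = (308×41.5−3350×8.55)/0.51 = -31000 J.
Work done on the gas = −W_by = 31000 J.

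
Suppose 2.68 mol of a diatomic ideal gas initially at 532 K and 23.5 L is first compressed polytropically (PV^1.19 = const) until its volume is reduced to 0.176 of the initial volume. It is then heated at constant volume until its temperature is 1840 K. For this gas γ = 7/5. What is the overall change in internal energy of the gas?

72900 J

P₁ = nRT₁/V₁ = 2.68×8.314×532/23.5 = 504 kPa.
Step 1 — Polytropic n=1.19: T₂ = T₁(V₁/V₂)^(n−1) = 532×(5.68)^0.19 = 740 K; P₂ = P₁(V₁/V₂)^n = 3990 kPa.
W = (P₁V₁−P₂V₂)/(n−1) = (504×23.5−3990×4.14)/0.19 = -24400 J.
ΔU = nCvΔT = 2.68×20.8×(740−532) = 11600 J.
Q = ΔU + W = -12800 J.
State after step 1: P = 3990 kPa, V = 4.14 L, T = 740 K.
Step 2 — Isochoric: V stays 4.14 L; P/T = const ⇒ T₂ = 1840 K, P₂ = 9910 kPa.
W = 0 (no volume change).
ΔU = nCvΔT = 2.68×20.8×(1840−740) = 61300 J.
Q = ΔU = 61300 J.
Net over both steps: W = -24400 J, Q = 48500 J, ΔU = 72900 J.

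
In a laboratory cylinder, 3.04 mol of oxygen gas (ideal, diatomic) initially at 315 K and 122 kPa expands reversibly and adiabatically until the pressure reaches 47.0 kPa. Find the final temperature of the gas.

240 K

V₁ = nRT₁/P₁ = 3.04×8.314×315/122 = 65.3 L.
Adiabatic: T₂/T₁ = (P₂/P₁)^((γ−1)/γ) ⇒ T₂ = 315×(0.385)^0.286 = 240 K; V₂ = 129 L.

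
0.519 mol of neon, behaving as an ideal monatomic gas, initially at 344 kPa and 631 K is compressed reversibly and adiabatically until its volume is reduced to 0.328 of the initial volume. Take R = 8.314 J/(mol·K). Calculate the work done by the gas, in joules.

-4500 J

V₁ = nRT₁/P₁ = 0.519×8.314×631/344 = 7.91 L.
Adiabatic: TV^(γ−1) = const ⇒ T₂ = 631×(3.05)^0.667 = 1330 K; PV^γ = const ⇒ P₂ = 2210 kPa.
ΔU = nCvΔT = 0.519×12.5×(1330−631) = 4500 J.
Q = 0 for an adiabatic process, so W = −ΔU = -4500 J.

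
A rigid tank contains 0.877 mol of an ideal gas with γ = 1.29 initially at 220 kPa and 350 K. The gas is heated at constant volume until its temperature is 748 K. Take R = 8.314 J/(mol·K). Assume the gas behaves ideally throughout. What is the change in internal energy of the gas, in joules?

V₁ = nRT₁/P₁ = 0.877×8.314×350/220 = 11.6 L.
Isochoric: V stays 11.6 L; P/T = const ⇒ T₂ = 748 K, P₂ = 470 kPa.
For an ideal gas ΔU = nCvΔT with Cv = R/(γ−1) = 28.7 J/(mol·K).
ΔU = 0.877×28.7×(748−350) = 10000 J.

10000 J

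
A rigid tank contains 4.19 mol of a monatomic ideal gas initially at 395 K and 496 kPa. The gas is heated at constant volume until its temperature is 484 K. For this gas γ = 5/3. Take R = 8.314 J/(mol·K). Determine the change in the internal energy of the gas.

V₁ = nRT₁/P₁ = 4.19×8.314×395/496 = 27.7 L.
Isochoric: V stays 27.7 L; P/T = const ⇒ T₂ = 484 K, P₂ = 608 kPa.
For an ideal gas ΔU = nCvΔT with Cv = (3/2)R = 12.5 J/(mol·K).
ΔU = 4.19×12.5×(484−395) = 4650 J.

4650 J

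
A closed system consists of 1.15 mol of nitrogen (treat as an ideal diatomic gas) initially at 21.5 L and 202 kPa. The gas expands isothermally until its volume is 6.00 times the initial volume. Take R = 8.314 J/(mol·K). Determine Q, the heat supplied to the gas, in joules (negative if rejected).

T₁ = P₁V₁/(nR) = 202×21.5/(1.15×8.314) = 454 K.
Isothermal: T stays 454 K; PV = const ⇒ V₂ = 129 L, P₂ = 33.7 kPa.
ΔU = 0 (ideal gas, T constant).
W = nRT ln(V₂/V₁) = 1.15×8.314×454×ln(6.00) = 7780 J.
Q = ΔU + W = 7780 J.

7780 J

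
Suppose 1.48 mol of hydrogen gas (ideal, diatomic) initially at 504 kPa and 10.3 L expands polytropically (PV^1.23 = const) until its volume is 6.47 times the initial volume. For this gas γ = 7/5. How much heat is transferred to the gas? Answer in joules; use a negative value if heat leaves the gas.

3350 J

T₁ = P₁V₁/(nR) = 504×10.3/(1.48×8.314) = 422 K.
Polytropic n=1.23: T₂ = T₁(V₁/V₂)^(n−1) = 422×(0.155)^0.23 = 275 K; P₂ = P₁(V₁/V₂)^n = 50.7 kPa.
W = (P₁V₁−P₂V₂)/(n−1) = (504×10.3−50.7×66.6)/0.23 = 7880 J.
ΔU = nCvΔT = 1.48×20.8×(275−422) = -4530 J.
Q = ΔU + W = 3350 J.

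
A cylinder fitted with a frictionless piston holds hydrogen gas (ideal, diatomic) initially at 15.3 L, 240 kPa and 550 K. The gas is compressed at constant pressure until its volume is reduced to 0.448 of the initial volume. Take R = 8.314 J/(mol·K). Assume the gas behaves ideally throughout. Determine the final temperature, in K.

246 K

Isobaric: P stays 240 kPa; V/T = const ⇒ T₂ = 246 K, V₂ = 6.85 L.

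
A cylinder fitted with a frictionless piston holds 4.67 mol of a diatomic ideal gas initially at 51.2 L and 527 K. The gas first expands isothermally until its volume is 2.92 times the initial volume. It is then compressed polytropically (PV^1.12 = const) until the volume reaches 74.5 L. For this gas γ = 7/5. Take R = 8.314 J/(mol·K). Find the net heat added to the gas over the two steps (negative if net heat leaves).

P₁ = nRT₁/V₁ = 4.67×8.314×527/51.2 = 400 kPa.
Step 1 — Isothermal: T stays 527 K; PV = const ⇒ V₂ = 150 L, P₂ = 137 kPa.
ΔU = 0 (ideal gas, T constant).
W = nRT ln(V₂/V₁) = 4.67×8.314×527×ln(2.92) = 21900 J.
Q = ΔU + W = 21900 J.
State after step 1: P = 137 kPa, V = 150 L, T = 527 K.
Step 2 — Polytropic n=1.12: T₂ = T₁(V₁/V₂)^(n−1) = 527×(2.01)^0.12 = 573 K; P₂ = P₁(V₁/V₂)^n = 299 kPa.
W = (P₁V₁−P₂V₂)/(n−1) = (137×150−299×74.5)/0.12 = -14900 J.
ΔU = nCvΔT = 4.67×20.8×(573−527) = 4460 J.
Q = ΔU + W = -10400 J.
Net over both steps: W = 7060 J, Q = 11500 J, ΔU = 4460 J.

11500 J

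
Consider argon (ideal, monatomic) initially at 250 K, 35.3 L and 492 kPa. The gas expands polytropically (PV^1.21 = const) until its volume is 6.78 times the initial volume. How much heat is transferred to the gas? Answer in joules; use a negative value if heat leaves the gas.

n = P₁V₁/(RT₁) = 492×35.3/(8.314×250) = 8.36 mol.
Polytropic n=1.21: T₂ = T₁(V₁/V₂)^(n−1) = 250×(0.147)^0.21 = 167 K; P₂ = P₁(V₁/V₂)^n = 48.5 kPa.
W = (P₁V₁−P₂V₂)/(n−1) = (492×35.3−48.5×239)/0.21 = 27400 J.
ΔU = nCvΔT = 8.36×12.5×(167−250) = -8620 J.
Q = ΔU + W = 18800 J.

18800 J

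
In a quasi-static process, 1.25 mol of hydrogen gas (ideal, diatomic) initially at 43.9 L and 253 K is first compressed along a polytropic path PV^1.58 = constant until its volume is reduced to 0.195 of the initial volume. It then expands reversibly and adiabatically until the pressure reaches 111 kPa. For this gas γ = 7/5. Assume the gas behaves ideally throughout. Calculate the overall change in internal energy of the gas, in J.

3100 J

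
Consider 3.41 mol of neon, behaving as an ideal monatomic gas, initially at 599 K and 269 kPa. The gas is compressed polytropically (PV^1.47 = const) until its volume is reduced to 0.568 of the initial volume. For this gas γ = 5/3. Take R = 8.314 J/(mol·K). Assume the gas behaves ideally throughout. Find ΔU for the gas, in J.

V₁ = nRT₁/P₁ = 3.41×8.314×599/269 = 63.1 L.
Polytropic n=1.47: T₂ = T₁(V₁/V₂)^(n−1) = 599×(1.76)^0.47 = 781 K; P₂ = P₁(V₁/V₂)^n = 618 kPa.
For an ideal gas ΔU = nCvΔT with Cv = (3/2)R = 12.5 J/(mol·K).
ΔU = 3.41×12.5×(781−599) = 7760 J.

7760 J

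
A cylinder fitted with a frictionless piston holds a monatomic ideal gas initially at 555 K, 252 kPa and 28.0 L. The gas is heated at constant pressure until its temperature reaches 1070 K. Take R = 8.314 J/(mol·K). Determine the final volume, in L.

Isobaric: P stays 252 kPa; V/T = const ⇒ T₂ = 1070 K, V₂ = 54.0 L.

54.0 L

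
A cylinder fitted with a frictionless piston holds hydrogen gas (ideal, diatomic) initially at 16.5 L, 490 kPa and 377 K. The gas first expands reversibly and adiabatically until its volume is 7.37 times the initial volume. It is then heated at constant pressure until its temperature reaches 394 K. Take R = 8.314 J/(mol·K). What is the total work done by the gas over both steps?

15900 J

n = P₁V₁/(RT₁) = 490×16.5/(8.314×377) = 2.58 mol.
Step 1 — Adiabatic: TV^(γ−1) = const ⇒ T₂ = 377×(0.136)^0.400 = 170 K; PV^γ = const ⇒ P₂ = 29.9 kPa.
ΔU = nCvΔT = 2.58×20.8×(170−377) = -11100 J.
Q = 0 for an adiabatic process, so W = −ΔU = 11100 J.
State after step 1: P = 29.9 kPa, V = 122 L, T = 170 K.
Step 2 — Isobaric: P stays 29.9 kPa; V/T = const ⇒ T₂ = 394 K, V₂ = 283 L.
W = PΔV = 29.9×(283−122) kPa·L = 4810 J.
ΔU = nCvΔT = 2.58×20.8×(394−170) = 12000 J.
Q = ΔU + W = nCpΔT = 16800 J.
Net over both steps: W = 15900 J, Q = 16800 J, ΔU = 911 J.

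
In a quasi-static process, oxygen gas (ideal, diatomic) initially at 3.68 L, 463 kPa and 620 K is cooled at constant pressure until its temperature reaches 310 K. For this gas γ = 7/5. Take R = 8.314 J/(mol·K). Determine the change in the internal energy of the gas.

-2130 J

n = P₁V₁/(RT₁) = 463×3.68/(8.314×620) = 0.331 mol.
Isobaric: P stays 463 kPa; V/T = const ⇒ T₂ = 310 K, V₂ = 1.84 L.
For an ideal gas ΔU = nCvΔT with Cv = (5/2)R = 20.8 J/(mol·K).
ΔU = 0.331×20.8×(310−620) = -2130 J.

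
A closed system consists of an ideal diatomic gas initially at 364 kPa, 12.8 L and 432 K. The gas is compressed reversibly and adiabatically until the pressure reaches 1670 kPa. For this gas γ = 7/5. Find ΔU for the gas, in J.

6350 J

n = P₁V₁/(RT₁) = 364×12.8/(8.314×432) = 1.30 mol.
Adiabatic: T₂/T₁ = (P₂/P₁)^((γ−1)/γ) ⇒ T₂ = 432×(4.59)^0.286 = 668 K; V₂ = 4.31 L.
For an ideal gas ΔU = nCvΔT with Cv = (5/2)R = 20.8 J/(mol·K).
ΔU = 1.30×20.8×(668−432) = 6350 J.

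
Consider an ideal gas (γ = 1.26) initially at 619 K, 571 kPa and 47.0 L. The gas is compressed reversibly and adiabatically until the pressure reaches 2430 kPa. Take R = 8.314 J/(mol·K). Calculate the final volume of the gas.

Adiabatic: T₂/T₁ = (P₂/P₁)^((γ−1)/γ) ⇒ T₂ = 619×(4.26)^0.206 = 835 K; V₂ = 14.9 L.

14.9 L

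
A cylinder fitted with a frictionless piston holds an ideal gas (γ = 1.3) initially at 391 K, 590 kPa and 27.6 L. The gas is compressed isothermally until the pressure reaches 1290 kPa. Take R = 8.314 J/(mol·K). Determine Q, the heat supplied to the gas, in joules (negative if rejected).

n = P₁V₁/(RT₁) = 590×27.6/(8.314×391) = 5.01 mol.
Isothermal: T stays 391 K; PV = const ⇒ V₂ = 12.6 L, P₂ = 1290 kPa.
ΔU = 0 (ideal gas, T constant).
W = nRT ln(V₂/V₁) = 5.01×8.314×391×ln(0.457) = -12700 J.
Q = ΔU + W = -12700 J.

-12700 J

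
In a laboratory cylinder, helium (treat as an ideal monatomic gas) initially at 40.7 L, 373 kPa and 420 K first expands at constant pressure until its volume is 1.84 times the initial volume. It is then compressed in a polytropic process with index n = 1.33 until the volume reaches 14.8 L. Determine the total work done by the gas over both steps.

-47100 J

n = P₁V₁/(RT₁) = 373×40.7/(8.314×420) = 4.35 mol.
Step 1 — Isobaric: P stays 373 kPa; V/T = const ⇒ T₂ = 773 K, V₂ = 74.9 L.
W = PΔV = 373×(74.9−40.7) kPa·L = 12800 J.
ΔU = nCvΔT = 4.35×12.5×(773−420) = 19100 J.
Q = ΔU + W = nCpΔT = 31900 J.
State after step 1: P = 373 kPa, V = 74.9 L, T = 773 K.
Step 2 — Polytropic n=1.33: T₂ = T₁(V₁/V₂)^(n−1) = 773×(5.06)^0.33 = 1320 K; P₂ = P₁(V₁/V₂)^n = 3220 kPa.
W = (P₁V₁−P₂V₂)/(n−1) = (373×74.9−3220×14.8)/0.33 = -59900 J.
ΔU = nCvΔT = 4.35×12.5×(1320−773) = 29600 J.
Q = ΔU + W = -30200 J.
Net over both steps: W = -47100 J, Q = 1640 J, ΔU = 48800 J.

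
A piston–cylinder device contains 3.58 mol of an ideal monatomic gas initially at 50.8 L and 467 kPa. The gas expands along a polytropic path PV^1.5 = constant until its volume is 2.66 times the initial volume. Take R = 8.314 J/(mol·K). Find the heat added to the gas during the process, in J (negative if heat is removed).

4590 J

T₁ = P₁V₁/(nR) = 467×50.8/(3.58×8.314) = 797 K.
Polytropic n=1.5: T₂ = T₁(V₁/V₂)^(n−1) = 797×(0.376)^0.50 = 489 K; P₂ = P₁(V₁/V₂)^n = 108 kPa.
W = (P₁V₁−P₂V₂)/(n−1) = (467×50.8−108×135)/0.50 = 18400 J.
ΔU = nCvΔT = 3.58×12.5×(489−797) = -13800 J.
Q = ΔU + W = 4590 J.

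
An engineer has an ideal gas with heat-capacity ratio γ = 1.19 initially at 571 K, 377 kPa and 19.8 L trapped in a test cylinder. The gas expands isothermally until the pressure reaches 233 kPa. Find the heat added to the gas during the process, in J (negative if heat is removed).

3590 J

n = P₁V₁/(RT₁) = 377×19.8/(8.314×571) = 1.57 mol.
Isothermal: T stays 571 K; PV = const ⇒ V₂ = 32.0 L, P₂ = 233 kPa.
ΔU = 0 (ideal gas, T constant).
W = nRT ln(V₂/V₁) = 1.57×8.314×571×ln(1.62) = 3590 J.
Q = ΔU + W = 3590 J.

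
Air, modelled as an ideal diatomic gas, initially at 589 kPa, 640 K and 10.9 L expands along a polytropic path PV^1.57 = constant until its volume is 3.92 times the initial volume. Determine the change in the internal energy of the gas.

-8680 J

n = P₁V₁/(RT₁) = 589×10.9/(8.314×640) = 1.21 mol.
Polytropic n=1.57: T₂ = T₁(V₁/V₂)^(n−1) = 640×(0.255)^0.57 = 294 K; P₂ = P₁(V₁/V₂)^n = 69.0 kPa.
For an ideal gas ΔU = nCvΔT with Cv = (5/2)R = 20.8 J/(mol·K).
ΔU = 1.21×20.8×(294−640) = -8680 J.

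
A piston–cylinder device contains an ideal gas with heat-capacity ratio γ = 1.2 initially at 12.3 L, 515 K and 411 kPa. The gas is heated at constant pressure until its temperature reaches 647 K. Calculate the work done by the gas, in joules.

n = P₁V₁/(RT₁) = 411×12.3/(8.314×515) = 1.18 mol.
Isobaric: P stays 411 kPa; V/T = const ⇒ T₂ = 647 K, V₂ = 15.5 L.
W = PΔV = 411×(15.5−12.3) kPa·L = 1300 J.

1300 J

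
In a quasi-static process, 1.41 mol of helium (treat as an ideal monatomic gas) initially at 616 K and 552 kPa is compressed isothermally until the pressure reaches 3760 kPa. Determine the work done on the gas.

13900 J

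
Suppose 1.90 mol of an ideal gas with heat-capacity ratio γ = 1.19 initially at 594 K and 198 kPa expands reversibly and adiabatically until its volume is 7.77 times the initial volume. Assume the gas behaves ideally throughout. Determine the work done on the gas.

V₁ = nRT₁/P₁ = 1.90×8.314×594/198 = 47.4 L.
Adiabatic: TV^(γ−1) = const ⇒ T₂ = 594×(0.129)^0.190 = 402 K; PV^γ = const ⇒ P₂ = 17.3 kPa.
ΔU = nCvΔT = 1.90×43.8×(402−594) = -15900 J.
Q = 0 for an adiabatic process, so W = −ΔU = 15900 J.
Work done on the gas = −W_by = -15900 J.

-15900 J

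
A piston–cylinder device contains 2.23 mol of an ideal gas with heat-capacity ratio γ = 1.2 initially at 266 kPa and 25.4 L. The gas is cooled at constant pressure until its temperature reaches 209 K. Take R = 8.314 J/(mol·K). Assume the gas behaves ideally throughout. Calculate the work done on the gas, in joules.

2880 J

T₁ = P₁V₁/(nR) = 266×25.4/(2.23×8.314) = 364 K.
Isobaric: P stays 266 kPa; V/T = const ⇒ T₂ = 209 K, V₂ = 14.6 L.
W = PΔV = 266×(14.6−25.4) kPa·L = -2880 J.
Work done on the gas = −W_by = 2880 J.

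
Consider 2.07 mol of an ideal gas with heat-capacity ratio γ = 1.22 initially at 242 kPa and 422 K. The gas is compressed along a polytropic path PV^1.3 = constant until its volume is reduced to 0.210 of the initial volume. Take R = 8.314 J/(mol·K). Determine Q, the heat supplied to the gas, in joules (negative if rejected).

5260 J

V₁ = nRT₁/P₁ = 2.07×8.314×422/242 = 30.0 L.
Polytropic n=1.3: T₂ = T₁(V₁/V₂)^(n−1) = 422×(4.76)^0.30 = 674 K; P₂ = P₁(V₁/V₂)^n = 1840 kPa.
W = (P₁V₁−P₂V₂)/(n−1) = (242×30.0−1840×6.30)/0.30 = -14500 J.
ΔU = nCvΔT = 2.07×37.8×(674−422) = 19700 J.
Q = ΔU + W = 5260 J.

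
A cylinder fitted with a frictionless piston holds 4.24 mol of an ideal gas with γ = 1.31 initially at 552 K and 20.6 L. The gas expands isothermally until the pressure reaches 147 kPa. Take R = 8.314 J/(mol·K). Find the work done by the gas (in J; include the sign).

36200 J

P₁ = nRT₁/V₁ = 4.24×8.314×552/20.6 = 945 kPa.
Isothermal: T stays 552 K; PV = const ⇒ V₂ = 132 L, P₂ = 147 kPa.
W = nRT ln(V₂/V₁) = 4.24×8.314×552×ln(6.43) = 36200 J.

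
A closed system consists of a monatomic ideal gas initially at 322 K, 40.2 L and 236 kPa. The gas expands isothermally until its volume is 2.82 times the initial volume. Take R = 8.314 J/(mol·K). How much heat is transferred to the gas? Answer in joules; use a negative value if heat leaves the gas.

9840 J

n = P₁V₁/(RT₁) = 236×40.2/(8.314×322) = 3.54 mol.
Isothermal: T stays 322 K; PV = const ⇒ V₂ = 113 L, P₂ = 83.7 kPa.
ΔU = 0 (ideal gas, T constant).
W = nRT ln(V₂/V₁) = 3.54×8.314×322×ln(2.82) = 9840 J.
Q = ΔU + W = 9840 J.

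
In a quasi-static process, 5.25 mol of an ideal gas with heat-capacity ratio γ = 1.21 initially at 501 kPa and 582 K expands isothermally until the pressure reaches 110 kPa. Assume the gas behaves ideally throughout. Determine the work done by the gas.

38500 J

V₁ = nRT₁/P₁ = 5.25×8.314×582/501 = 50.7 L.
Isothermal: T stays 582 K; PV = const ⇒ V₂ = 231 L, P₂ = 110 kPa.
W = nRT ln(V₂/V₁) = 5.25×8.314×582×ln(4.55) = 38500 J.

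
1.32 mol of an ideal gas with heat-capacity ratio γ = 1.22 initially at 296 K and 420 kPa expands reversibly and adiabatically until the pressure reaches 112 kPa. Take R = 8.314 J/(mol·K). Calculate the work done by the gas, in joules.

V₁ = nRT₁/P₁ = 1.32×8.314×296/420 = 7.73 L.
Adiabatic: T₂/T₁ = (P₂/P₁)^((γ−1)/γ) ⇒ T₂ = 296×(0.267)^0.180 = 233 K; V₂ = 22.9 L.
ΔU = nCvΔT = 1.32×37.8×(233−296) = -3130 J.
Q = 0 for an adiabatic process, so W = −ΔU = 3130 J.

3130 J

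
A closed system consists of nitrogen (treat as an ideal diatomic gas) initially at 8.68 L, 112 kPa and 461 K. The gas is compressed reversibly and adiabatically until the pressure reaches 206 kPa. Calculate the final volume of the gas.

5.62 L

Adiabatic: T₂/T₁ = (P₂/P₁)^((γ−1)/γ) ⇒ T₂ = 461×(1.84)^0.286 = 549 K; V₂ = 5.62 L.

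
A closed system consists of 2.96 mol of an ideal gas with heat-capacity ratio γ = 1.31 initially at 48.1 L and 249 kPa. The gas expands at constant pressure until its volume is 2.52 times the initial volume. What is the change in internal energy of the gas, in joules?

T₁ = P₁V₁/(nR) = 249×48.1/(2.96×8.314) = 487 K.
Isobaric: P stays 249 kPa; V/T = const ⇒ T₂ = 1230 K, V₂ = 121 L.
For an ideal gas ΔU = nCvΔT with Cv = R/(γ−1) = 26.8 J/(mol·K).
ΔU = 2.96×26.8×(1230−487) = 58700 J.

58700 J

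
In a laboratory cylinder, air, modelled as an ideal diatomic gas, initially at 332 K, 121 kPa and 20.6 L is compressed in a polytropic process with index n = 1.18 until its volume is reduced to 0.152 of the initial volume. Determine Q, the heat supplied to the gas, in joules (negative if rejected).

n = P₁V₁/(RT₁) = 121×20.6/(8.314×332) = 0.903 mol.
Polytropic n=1.18: T₂ = T₁(V₁/V₂)^(n−1) = 332×(6.58)^0.18 = 466 K; P₂ = P₁(V₁/V₂)^n = 1120 kPa.
W = (P₁V₁−P₂V₂)/(n−1) = (121×20.6−1120×3.13)/0.18 = -5590 J.
ΔU = nCvΔT = 0.903×20.8×(466−332) = 2520 J.
Q = ΔU + W = -3070 J.

-3070 J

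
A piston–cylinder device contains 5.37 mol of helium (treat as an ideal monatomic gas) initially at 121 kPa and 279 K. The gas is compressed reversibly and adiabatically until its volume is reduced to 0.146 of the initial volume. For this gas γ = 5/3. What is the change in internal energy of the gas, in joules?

V₁ = nRT₁/P₁ = 5.37×8.314×279/121 = 103 L.
Adiabatic: TV^(γ−1) = const ⇒ T₂ = 279×(6.85)^0.667 = 1010 K; PV^γ = const ⇒ P₂ = 2990 kPa.
For an ideal gas ΔU = nCvΔT with Cv = (3/2)R = 12.5 J/(mol·K).
ΔU = 5.37×12.5×(1010−279) = 48700 J.

48700 J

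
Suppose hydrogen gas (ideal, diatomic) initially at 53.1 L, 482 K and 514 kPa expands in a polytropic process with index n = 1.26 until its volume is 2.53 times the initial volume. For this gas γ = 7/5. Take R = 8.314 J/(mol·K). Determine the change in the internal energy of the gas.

-14600 J

n = P₁V₁/(RT₁) = 514×53.1/(8.314×482) = 6.81 mol.
Polytropic n=1.26: T₂ = T₁(V₁/V₂)^(n−1) = 482×(0.395)^0.26 = 379 K; P₂ = P₁(V₁/V₂)^n = 160 kPa.
For an ideal gas ΔU = nCvΔT with Cv = (5/2)R = 20.8 J/(mol·K).
ΔU = 6.81×20.8×(379−482) = -14600 J.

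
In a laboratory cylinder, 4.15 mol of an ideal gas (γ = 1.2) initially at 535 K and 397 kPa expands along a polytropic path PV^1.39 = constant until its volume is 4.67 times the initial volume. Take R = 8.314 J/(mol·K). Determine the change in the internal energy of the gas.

V₁ = nRT₁/P₁ = 4.15×8.314×535/397 = 46.5 L.
Polytropic n=1.39: T₂ = T₁(V₁/V₂)^(n−1) = 535×(0.214)^0.39 = 293 K; P₂ = P₁(V₁/V₂)^n = 46.6 kPa.
For an ideal gas ΔU = nCvΔT with Cv = R/(γ−1) = 41.6 J/(mol·K).
ΔU = 4.15×41.6×(293−535) = -41700 J.

-41700 J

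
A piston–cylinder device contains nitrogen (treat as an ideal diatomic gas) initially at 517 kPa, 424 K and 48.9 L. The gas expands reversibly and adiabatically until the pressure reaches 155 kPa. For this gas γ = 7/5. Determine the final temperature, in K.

Adiabatic: T₂/T₁ = (P₂/P₁)^((γ−1)/γ) ⇒ T₂ = 424×(0.300)^0.286 = 301 K; V₂ = 116 L.

301 K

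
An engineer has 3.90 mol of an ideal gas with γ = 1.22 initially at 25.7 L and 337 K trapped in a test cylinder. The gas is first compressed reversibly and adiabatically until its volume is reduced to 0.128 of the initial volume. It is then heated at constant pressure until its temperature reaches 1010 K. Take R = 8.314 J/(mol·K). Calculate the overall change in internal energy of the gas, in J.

P₁ = nRT₁/V₁ = 3.90×8.314×337/25.7 = 425 kPa.
Step 1 — Adiabatic: TV^(γ−1) = const ⇒ T₂ = 337×(7.81)^0.220 = 530 K; PV^γ = const ⇒ P₂ = 5220 kPa.
ΔU = nCvΔT = 3.90×37.8×(530−337) = 28400 J.
Q = 0 for an adiabatic process, so W = −ΔU = -28400 J.
State after step 1: P = 5220 kPa, V = 3.29 L, T = 530 K.
Step 2 — Isobaric: P stays 5220 kPa; V/T = const ⇒ T₂ = 1010 K, V₂ = 6.27 L.
W = PΔV = 5220×(6.27−3.29) kPa·L = 15600 J.
ΔU = nCvΔT = 3.90×37.8×(1010−530) = 70800 J.
Q = ΔU + W = nCpΔT = 86400 J.
Net over both steps: W = -12800 J, Q = 86400 J, ΔU = 99200 J.

99200 J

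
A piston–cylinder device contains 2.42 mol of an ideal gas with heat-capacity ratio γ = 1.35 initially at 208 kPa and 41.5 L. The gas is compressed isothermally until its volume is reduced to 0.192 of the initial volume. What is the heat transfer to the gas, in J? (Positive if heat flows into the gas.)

T₁ = P₁V₁/(nR) = 208×41.5/(2.42×8.314) = 429 K.
Isothermal: T stays 429 K; PV = const ⇒ V₂ = 7.97 L, P₂ = 1080 kPa.
ΔU = 0 (ideal gas, T constant).
W = nRT ln(V₂/V₁) = 2.42×8.314×429×ln(0.192) = -14200 J.
Q = ΔU + W = -14200 J.

-14200 J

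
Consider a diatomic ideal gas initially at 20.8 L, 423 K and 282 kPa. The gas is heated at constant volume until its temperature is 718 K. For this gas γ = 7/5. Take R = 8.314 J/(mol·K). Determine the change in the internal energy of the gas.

n = P₁V₁/(RT₁) = 282×20.8/(8.314×423) = 1.67 mol.
Isochoric: V stays 20.8 L; P/T = const ⇒ T₂ = 718 K, P₂ = 479 kPa.
For an ideal gas ΔU = nCvΔT with Cv = (5/2)R = 20.8 J/(mol·K).
ΔU = 1.67×20.8×(718−423) = 10200 J.

10200 J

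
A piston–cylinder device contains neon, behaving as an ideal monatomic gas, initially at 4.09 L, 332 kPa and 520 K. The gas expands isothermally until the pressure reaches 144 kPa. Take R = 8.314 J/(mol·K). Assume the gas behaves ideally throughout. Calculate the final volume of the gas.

9.43 L

Isothermal: T stays 520 K; PV = const ⇒ V₂ = 9.43 L, P₂ = 144 kPa.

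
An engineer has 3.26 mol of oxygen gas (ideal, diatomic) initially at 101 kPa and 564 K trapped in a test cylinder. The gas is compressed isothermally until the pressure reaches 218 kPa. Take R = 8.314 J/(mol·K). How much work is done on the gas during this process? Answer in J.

V₁ = nRT₁/P₁ = 3.26×8.314×564/101 = 151 L.
Isothermal: T stays 564 K; PV = const ⇒ V₂ = 70.1 L, P₂ = 218 kPa.
W = nRT ln(V₂/V₁) = 3.26×8.314×564×ln(0.463) = -11800 J.
Work done on the gas = −W_by = 11800 J.

11800 J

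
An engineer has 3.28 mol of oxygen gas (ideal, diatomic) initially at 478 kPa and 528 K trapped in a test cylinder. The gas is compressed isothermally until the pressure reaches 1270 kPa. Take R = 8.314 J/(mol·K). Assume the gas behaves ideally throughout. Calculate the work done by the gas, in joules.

V₁ = nRT₁/P₁ = 3.28×8.314×528/478 = 30.1 L.
Isothermal: T stays 528 K; PV = const ⇒ V₂ = 11.3 L, P₂ = 1270 kPa.
W = nRT ln(V₂/V₁) = 3.28×8.314×528×ln(0.376) = -14100 J.

-14100 J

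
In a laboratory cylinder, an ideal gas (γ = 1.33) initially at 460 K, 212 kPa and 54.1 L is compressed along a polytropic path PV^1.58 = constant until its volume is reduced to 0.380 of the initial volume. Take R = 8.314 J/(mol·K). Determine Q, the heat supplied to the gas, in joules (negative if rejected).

n = P₁V₁/(RT₁) = 212×54.1/(8.314×460) = 3.00 mol.
Polytropic n=1.58: T₂ = T₁(V₁/V₂)^(n−1) = 460×(2.63)^0.58 = 806 K; P₂ = P₁(V₁/V₂)^n = 978 kPa.
W = (P₁V₁−P₂V₂)/(n−1) = (212×54.1−978×20.6)/0.58 = -14900 J.
ΔU = nCvΔT = 3.00×25.2×(806−460) = 26200 J.
Q = ΔU + W = 11300 J.

11300 J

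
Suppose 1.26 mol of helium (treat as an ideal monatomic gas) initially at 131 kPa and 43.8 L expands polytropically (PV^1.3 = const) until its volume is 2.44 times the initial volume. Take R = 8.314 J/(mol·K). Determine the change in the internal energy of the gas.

-2020 J

T₁ = P₁V₁/(nR) = 131×43.8/(1.26×8.314) = 548 K.
Polytropic n=1.3: T₂ = T₁(V₁/V₂)^(n−1) = 548×(0.410)^0.30 = 419 K; P₂ = P₁(V₁/V₂)^n = 41.1 kPa.
For an ideal gas ΔU = nCvΔT with Cv = (3/2)R = 12.5 J/(mol·K).
ΔU = 1.26×12.5×(419−548) = -2020 J.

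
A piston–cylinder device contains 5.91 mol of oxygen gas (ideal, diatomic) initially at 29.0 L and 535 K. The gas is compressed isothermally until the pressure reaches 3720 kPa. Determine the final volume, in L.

P₁ = nRT₁/V₁ = 5.91×8.314×535/29.0 = 906 kPa.
Isothermal: T stays 535 K; PV = const ⇒ V₂ = 7.07 L, P₂ = 3720 kPa.

7.07 L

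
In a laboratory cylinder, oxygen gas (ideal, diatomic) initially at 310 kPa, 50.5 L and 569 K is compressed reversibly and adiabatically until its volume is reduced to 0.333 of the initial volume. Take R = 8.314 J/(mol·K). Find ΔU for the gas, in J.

21600 J

n = P₁V₁/(RT₁) = 310×50.5/(8.314×569) = 3.31 mol.
Adiabatic: TV^(γ−1) = const ⇒ T₂ = 569×(3.00)^0.400 = 883 K; PV^γ = const ⇒ P₂ = 1450 kPa.
For an ideal gas ΔU = nCvΔT with Cv = (5/2)R = 20.8 J/(mol·K).
ΔU = 3.31×20.8×(883−569) = 21600 J.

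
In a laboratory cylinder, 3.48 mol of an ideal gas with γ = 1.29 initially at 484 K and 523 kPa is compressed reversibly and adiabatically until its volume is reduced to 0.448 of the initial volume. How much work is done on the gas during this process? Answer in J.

12700 J

V₁ = nRT₁/P₁ = 3.48×8.314×484/523 = 26.8 L.
Adiabatic: TV^(γ−1) = const ⇒ T₂ = 484×(2.23)^0.290 = 611 K; PV^γ = const ⇒ P₂ = 1470 kPa.
ΔU = nCvΔT = 3.48×28.7×(611−484) = 12700 J.
Q = 0 for an adiabatic process, so W = −ΔU = -12700 J.
Work done on the gas = −W_by = 12700 J.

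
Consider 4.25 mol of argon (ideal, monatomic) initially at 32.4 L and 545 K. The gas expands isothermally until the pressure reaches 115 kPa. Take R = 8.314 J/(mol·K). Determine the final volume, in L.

167 L

P₁ = nRT₁/V₁ = 4.25×8.314×545/32.4 = 594 kPa.
Isothermal: T stays 545 K; PV = const ⇒ V₂ = 167 L, P₂ = 115 kPa.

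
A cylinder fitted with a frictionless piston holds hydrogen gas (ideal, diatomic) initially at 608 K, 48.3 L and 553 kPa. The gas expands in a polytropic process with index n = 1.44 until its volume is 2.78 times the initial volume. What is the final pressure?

Polytropic n=1.44: T₂ = T₁(V₁/V₂)^(n−1) = 608×(0.360)^0.44 = 388 K; P₂ = P₁(V₁/V₂)^n = 127 kPa.

127 kPa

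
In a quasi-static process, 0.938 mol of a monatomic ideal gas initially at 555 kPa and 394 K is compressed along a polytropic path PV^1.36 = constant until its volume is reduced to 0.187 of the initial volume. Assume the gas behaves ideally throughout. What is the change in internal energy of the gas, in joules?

3820 J

V₁ = nRT₁/P₁ = 0.938×8.314×394/555 = 5.54 L.
Polytropic n=1.36: T₂ = T₁(V₁/V₂)^(n−1) = 394×(5.35)^0.36 = 720 K; P₂ = P₁(V₁/V₂)^n = 5430 kPa.
For an ideal gas ΔU = nCvΔT with Cv = (3/2)R = 12.5 J/(mol·K).
ΔU = 0.938×12.5×(720−394) = 3820 J.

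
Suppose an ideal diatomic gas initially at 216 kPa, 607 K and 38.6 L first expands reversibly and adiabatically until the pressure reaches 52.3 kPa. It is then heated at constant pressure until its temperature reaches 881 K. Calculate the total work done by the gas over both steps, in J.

n = P₁V₁/(RT₁) = 216×38.6/(8.314×607) = 1.65 mol.
Step 1 — Adiabatic: T₂/T₁ = (P₂/P₁)^((γ−1)/γ) ⇒ T₂ = 607×(0.242)^0.286 = 405 K; V₂ = 106 L.
ΔU = nCvΔT = 1.65×20.8×(405−607) = -6940 J.
Q = 0 for an adiabatic process, so W = −ΔU = 6940 J.
State after step 1: P = 52.3 kPa, V = 106 L, T = 405 K.
Step 2 — Isobaric: P stays 52.3 kPa; V/T = const ⇒ T₂ = 881 K, V₂ = 231 L.
W = PΔV = 52.3×(231−106) kPa·L = 6540 J.
ΔU = nCvΔT = 1.65×20.8×(881−405) = 16400 J.
Q = ΔU + W = nCpΔT = 22900 J.
Net over both steps: W = 13500 J, Q = 22900 J, ΔU = 9410 J.

13500 J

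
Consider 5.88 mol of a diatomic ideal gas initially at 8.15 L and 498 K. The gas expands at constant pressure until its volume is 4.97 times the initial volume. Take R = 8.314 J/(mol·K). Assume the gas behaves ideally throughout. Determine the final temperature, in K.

2480 K

P₁ = nRT₁/V₁ = 5.88×8.314×498/8.15 = 2990 kPa.
Isobaric: P stays 2990 kPa; V/T = const ⇒ T₂ = 2480 K, V₂ = 40.5 L.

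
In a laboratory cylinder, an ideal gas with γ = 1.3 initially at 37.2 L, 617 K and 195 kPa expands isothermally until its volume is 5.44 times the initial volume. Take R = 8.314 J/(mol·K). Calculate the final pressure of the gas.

35.8 kPa

Isothermal: T stays 617 K; PV = const ⇒ V₂ = 202 L, P₂ = 35.8 kPa.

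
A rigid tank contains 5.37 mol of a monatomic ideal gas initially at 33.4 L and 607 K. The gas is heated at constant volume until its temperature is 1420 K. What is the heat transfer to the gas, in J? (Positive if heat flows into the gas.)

P₁ = nRT₁/V₁ = 5.37×8.314×607/33.4 = 811 kPa.
Isochoric: V stays 33.4 L; P/T = const ⇒ T₂ = 1420 K, P₂ = 1900 kPa.
W = 0 (no volume change).
ΔU = nCvΔT = 5.37×12.5×(1420−607) = 54400 J.
Q = ΔU = 54400 J.

54400 J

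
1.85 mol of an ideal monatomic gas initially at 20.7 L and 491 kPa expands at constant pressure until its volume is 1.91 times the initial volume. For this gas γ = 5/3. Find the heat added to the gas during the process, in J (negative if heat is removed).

23100 J

T₁ = P₁V₁/(nR) = 491×20.7/(1.85×8.314) = 661 K.
Isobaric: P stays 491 kPa; V/T = const ⇒ T₂ = 1260 K, V₂ = 39.5 L.
W = PΔV = 491×(39.5−20.7) kPa·L = 9250 J.
ΔU = nCvΔT = 1.85×12.5×(1260−661) = 13900 J.
Q = ΔU + W = nCpΔT = 23100 J.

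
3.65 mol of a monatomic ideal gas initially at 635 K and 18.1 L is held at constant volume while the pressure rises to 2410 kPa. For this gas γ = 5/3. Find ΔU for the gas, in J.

36500 J

P₁ = nRT₁/V₁ = 3.65×8.314×635/18.1 = 1060 kPa.
Isochoric: V stays 18.1 L; P/T = const ⇒ T₂ = 1440 K, P₂ = 2410 kPa.
For an ideal gas ΔU = nCvΔT with Cv = (3/2)R = 12.5 J/(mol·K).
ΔU = 3.65×12.5×(1440−635) = 36500 J.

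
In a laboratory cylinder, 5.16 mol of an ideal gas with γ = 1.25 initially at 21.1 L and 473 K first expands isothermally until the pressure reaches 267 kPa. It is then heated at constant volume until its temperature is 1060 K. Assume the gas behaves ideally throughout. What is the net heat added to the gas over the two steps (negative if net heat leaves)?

127000 J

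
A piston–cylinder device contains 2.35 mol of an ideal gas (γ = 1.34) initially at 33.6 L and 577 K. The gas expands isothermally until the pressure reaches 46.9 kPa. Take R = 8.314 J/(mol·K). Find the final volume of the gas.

240 L

P₁ = nRT₁/V₁ = 2.35×8.314×577/33.6 = 336 kPa.
Isothermal: T stays 577 K; PV = const ⇒ V₂ = 240 L, P₂ = 46.9 kPa.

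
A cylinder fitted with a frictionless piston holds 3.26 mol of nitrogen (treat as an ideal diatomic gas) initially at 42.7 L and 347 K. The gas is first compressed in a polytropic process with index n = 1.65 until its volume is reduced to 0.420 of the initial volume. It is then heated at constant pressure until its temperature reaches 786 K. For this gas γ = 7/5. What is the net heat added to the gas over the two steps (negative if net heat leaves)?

P₁ = nRT₁/V₁ = 3.26×8.314×347/42.7 = 220 kPa.
Step 1 — Polytropic n=1.65: T₂ = T₁(V₁/V₂)^(n−1) = 347×(2.38)^0.65 = 610 K; P₂ = P₁(V₁/V₂)^n = 922 kPa.
W = (P₁V₁−P₂V₂)/(n−1) = (220×42.7−922×17.9)/0.65 = -11000 J.
ΔU = nCvΔT = 3.26×20.8×(610−347) = 17800 J.
Q = ΔU + W = 6850 J.
State after step 1: P = 922 kPa, V = 17.9 L, T = 610 K.
Step 2 — Isobaric: P stays 922 kPa; V/T = const ⇒ T₂ = 786 K, V₂ = 23.1 L.
W = PΔV = 922×(23.1−17.9) kPa·L = 4770 J.
ΔU = nCvΔT = 3.26×20.8×(786−610) = 11900 J.
Q = ΔU + W = nCpΔT = 16700 J.
Net over both steps: W = -6190 J, Q = 23600 J, ΔU = 29700 J.

23600 J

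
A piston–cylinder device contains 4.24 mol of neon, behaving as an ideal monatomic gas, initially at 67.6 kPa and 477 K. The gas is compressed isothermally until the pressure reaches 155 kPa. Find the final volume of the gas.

108 L

V₁ = nRT₁/P₁ = 4.24×8.314×477/67.6 = 249 L.
Isothermal: T stays 477 K; PV = const ⇒ V₂ = 108 L, P₂ = 155 kPa.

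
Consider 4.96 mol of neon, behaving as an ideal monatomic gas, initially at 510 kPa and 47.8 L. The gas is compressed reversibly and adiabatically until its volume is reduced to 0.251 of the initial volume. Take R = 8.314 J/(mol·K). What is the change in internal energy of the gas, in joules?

T₁ = P₁V₁/(nR) = 510×47.8/(4.96×8.314) = 591 K.
Adiabatic: TV^(γ−1) = const ⇒ T₂ = 591×(3.98)^0.667 = 1490 K; PV^γ = const ⇒ P₂ = 5110 kPa.
For an ideal gas ΔU = nCvΔT with Cv = (3/2)R = 12.5 J/(mol·K).
ΔU = 4.96×12.5×(1490−591) = 55300 J.

55300 J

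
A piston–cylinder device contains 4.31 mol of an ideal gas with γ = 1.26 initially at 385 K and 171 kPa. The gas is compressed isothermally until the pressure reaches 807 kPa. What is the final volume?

17.1 L

V₁ = nRT₁/P₁ = 4.31×8.314×385/171 = 80.7 L.
Isothermal: T stays 385 K; PV = const ⇒ V₂ = 17.1 L, P₂ = 807 kPa.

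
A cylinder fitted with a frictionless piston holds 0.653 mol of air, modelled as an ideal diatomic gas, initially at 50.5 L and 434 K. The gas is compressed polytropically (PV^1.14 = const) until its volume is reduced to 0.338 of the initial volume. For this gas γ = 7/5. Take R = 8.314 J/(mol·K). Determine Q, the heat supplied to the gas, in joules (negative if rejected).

-1790 J

P₁ = nRT₁/V₁ = 0.653×8.314×434/50.5 = 46.7 kPa.
Polytropic n=1.14: T₂ = T₁(V₁/V₂)^(n−1) = 434×(2.96)^0.14 = 505 K; P₂ = P₁(V₁/V₂)^n = 161 kPa.
W = (P₁V₁−P₂V₂)/(n−1) = (46.7×50.5−161×17.1)/0.14 = -2760 J.
ΔU = nCvΔT = 0.653×20.8×(505−434) = 966 J.
Q = ΔU + W = -1790 J.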